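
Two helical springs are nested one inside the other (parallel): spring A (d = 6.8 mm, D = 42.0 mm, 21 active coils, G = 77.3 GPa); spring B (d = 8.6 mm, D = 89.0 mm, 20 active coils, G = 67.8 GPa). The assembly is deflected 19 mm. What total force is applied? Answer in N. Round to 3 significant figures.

k_A = Gd⁴/(8D³N_a) = (77.3×10³)(6.8⁴)/(8·42.0³·21) = 13.279 N/mm
k_B = Gd⁴/(8D³N_a) = (67.8×10³)(8.6⁴)/(8·89.0³·20) = 3.288 N/mm
Parallel: k_eq = 13.279 + 3.288 = 16.567 N/mm
F = k_eq·δ = 16.567·19 = 314.77 N

315 N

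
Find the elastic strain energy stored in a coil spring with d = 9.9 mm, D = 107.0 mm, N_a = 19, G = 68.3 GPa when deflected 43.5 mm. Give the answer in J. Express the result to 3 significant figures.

k = Gd⁴/(8D³N_a) = (68.3×10³)(9.9⁴)/(8·107.0³·19) = 3.5234 N/mm
U = ½kδ² = 0.5 × 3.5234 × 43.5² = 3333.6 N·mm = 3.3336 J

3.33 J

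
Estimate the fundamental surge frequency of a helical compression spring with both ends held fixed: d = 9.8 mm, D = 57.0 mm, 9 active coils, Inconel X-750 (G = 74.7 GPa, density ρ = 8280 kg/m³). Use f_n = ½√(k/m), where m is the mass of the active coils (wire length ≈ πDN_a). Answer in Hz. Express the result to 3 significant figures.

k = Gd⁴/(8D³N_a) = (74.7×10³)(9.8⁴)/(8·57.0³·9) = 51.673 N/mm = 51673 N/m
Wire length L = πDN_a = π·57.0·9 = 1611.6 mm
m = ρ·(πd²/4)·L = 8280 × 75.43×10⁻⁶ m² × 1.6116 m = 1.0066 kg
f_n = ½√(k/m) = 0.5·√(51673/1.0066) = 0.5·√(51337) = 113.29 Hz

113 Hz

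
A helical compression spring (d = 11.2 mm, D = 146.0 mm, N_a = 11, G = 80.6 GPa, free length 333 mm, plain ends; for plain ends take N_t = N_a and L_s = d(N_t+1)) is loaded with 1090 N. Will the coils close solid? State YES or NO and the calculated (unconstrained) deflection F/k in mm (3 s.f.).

YES, δ = 235 mm

k = Gd⁴/(8D³N_a) = (80.6×10³)(11.2⁴)/(8·146.0³·11) = 4.6309 N/mm
N_t = 11; L_s = 11.2·12 = 134.4 mm; δ_solid = L₀ − L_s = 333 − 134.4 = 198.6 mm
δ = F/k = 1090/4.6309 = 235.38 mm
δ ≥ δ_solid → spring goes solid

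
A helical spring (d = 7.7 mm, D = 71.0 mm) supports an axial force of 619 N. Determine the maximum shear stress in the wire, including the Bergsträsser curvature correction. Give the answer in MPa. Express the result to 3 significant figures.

Spring index C = D/d = 71.0/7.7 = 9.2208
K_B = (4C+2)/(4C−3) = 38.883/33.883 = 1.1476
τ₀ = 8FD/(πd³) = 8·619·71.0/(π·7.7³) = 351592/1434.2 = 245.14 MPa
τ_max = K·τ₀ = 1.1476 × 245.14 = 281.32 MPa

281 MPa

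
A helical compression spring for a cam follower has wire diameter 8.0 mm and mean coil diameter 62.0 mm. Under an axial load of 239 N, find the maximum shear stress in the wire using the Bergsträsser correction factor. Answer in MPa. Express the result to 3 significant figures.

86.9 MPa

Spring index C = D/d = 62.0/8.0 = 7.7500
K_B = (4C+2)/(4C−3) = 33.000/28.000 = 1.1786
τ₀ = 8FD/(πd³) = 8·239·62.0/(π·8.0³) = 118544/1608.5 = 73.699 MPa
τ_max = K·τ₀ = 1.1786 × 73.699 = 86.859 MPa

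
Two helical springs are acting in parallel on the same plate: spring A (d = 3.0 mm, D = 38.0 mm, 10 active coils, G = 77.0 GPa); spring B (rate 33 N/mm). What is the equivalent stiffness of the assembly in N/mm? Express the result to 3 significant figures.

34.4 N/mm

k_A = Gd⁴/(8D³N_a) = (77.0×10³)(3.0⁴)/(8·38.0³·10) = 1.4208 N/mm
Parallel: k_eq = 1.4208 + 33 = 34.421 N/mm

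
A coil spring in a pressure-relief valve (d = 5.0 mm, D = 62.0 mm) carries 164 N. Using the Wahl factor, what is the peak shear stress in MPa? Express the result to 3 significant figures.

231 MPa

Spring index C = D/d = 62.0/5.0 = 12.4000
K_W = (4C−1)/(4C−4) + 0.615/C = 48.600/45.600 + 0.0496 = 1.1154
τ₀ = 8FD/(πd³) = 8·164·62.0/(π·5.0³) = 81344/392.7 = 207.14 MPa
τ_max = K·τ₀ = 1.1154 × 207.14 = 231.04 MPa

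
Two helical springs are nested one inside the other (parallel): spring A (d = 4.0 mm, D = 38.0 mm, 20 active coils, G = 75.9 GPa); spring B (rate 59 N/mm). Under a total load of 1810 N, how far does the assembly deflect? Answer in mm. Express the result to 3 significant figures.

k_A = Gd⁴/(8D³N_a) = (75.9×10³)(4.0⁴)/(8·38.0³·20) = 2.2132 N/mm
Parallel: k_eq = 2.2132 + 59 = 61.213 N/mm
δ = F/k_eq = 1810/61.213 = 29.569 mm

29.6 mm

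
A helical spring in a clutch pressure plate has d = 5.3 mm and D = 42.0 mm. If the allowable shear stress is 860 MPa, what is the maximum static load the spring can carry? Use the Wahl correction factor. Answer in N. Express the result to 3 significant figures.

C = D/d = 42.0/5.3 = 7.9245
K_W = (4C−1)/(4C−4) + 0.615/C = 30.698/27.698 + 0.0776 = 1.1859
τ_max = K·8FD/(πd³) → F_max = τ_allow·πd³/(8DK)
F_max = 860·π·5.3³/(8·42.0·1.1859) = 4.0223e+05/398.47 = 1009.4 N

1010 N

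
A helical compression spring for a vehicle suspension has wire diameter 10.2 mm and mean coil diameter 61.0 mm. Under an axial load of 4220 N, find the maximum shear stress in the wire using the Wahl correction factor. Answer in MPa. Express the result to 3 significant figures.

774 MPa

Spring index C = D/d = 61.0/10.2 = 5.9804
K_W = (4C−1)/(4C−4) + 0.615/C = 22.922/19.922 + 0.1028 = 1.2534
τ₀ = 8FD/(πd³) = 8·4220·61.0/(π·10.2³) = 2.05936e+06/3333.9 = 617.71 MPa
τ_max = K·τ₀ = 1.2534 × 617.71 = 774.25 MPa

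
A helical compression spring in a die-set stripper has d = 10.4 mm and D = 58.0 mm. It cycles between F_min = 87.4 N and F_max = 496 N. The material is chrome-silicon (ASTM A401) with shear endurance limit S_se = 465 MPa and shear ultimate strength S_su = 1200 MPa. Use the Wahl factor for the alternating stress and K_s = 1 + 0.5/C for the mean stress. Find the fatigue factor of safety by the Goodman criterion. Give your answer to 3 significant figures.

C = D/d = 58.0/10.4 = 5.5769; K_W = (4C−1)/(4C−4)+0.615/C = 1.2741; K_s = 1+0.5/C = 1.0897
F_a = (F_max−F_min)/2 = 204.3 N; F_m = (F_max+F_min)/2 = 291.7 N
τ_a = K_W·8F_aD/(πd³) = 1.2741 × 26.825 = 34.179 MPa
τ_m = K_s·8F_mD/(πd³) = 1.0897 × 38.301 = 41.734 MPa
Goodman: 1/n_f = τ_a/S_se + τ_m/S_su = 34.179/465 + 41.734/1200 = 0.07350 + 0.03478 = 0.10828
n_f = 1/0.10828 = 9.235

9.24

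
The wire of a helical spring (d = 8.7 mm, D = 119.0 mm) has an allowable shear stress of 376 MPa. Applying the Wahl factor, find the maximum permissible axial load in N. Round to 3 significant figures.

C = D/d = 119.0/8.7 = 13.6782
K_W = (4C−1)/(4C−4) + 0.615/C = 53.713/50.713 + 0.0450 = 1.1041
τ_max = K·8FD/(πd³) → F_max = τ_allow·πd³/(8DK)
F_max = 376·π·8.7³/(8·119.0·1.1041) = 7.7785e+05/1051.1 = 740.02 N

740 N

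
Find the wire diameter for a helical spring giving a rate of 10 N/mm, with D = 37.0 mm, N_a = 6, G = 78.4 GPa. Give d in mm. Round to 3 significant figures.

4.20 mm

d = (8D³N_a·k / G)^(1/4) = (8·37.0³·6·10 / (78.4×10³))^0.25
  = (310.12)^0.25 = 4.1965 mm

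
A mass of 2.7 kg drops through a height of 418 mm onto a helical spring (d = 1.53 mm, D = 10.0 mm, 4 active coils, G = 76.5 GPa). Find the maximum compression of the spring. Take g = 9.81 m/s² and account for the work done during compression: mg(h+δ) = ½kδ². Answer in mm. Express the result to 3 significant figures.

k = Gd⁴/(8D³N_a) = (76.5×10³)(1.53⁴)/(8·10.0³·4) = 13.1 N/mm
W = mg = 2.7 × 9.81 = 26.487 N
½kδ² − Wδ − Wh = 0 → δ = (W + √(W² + 2kWh))/k
δ = (26.487 + √(701.56 + 290079))/13.1 = (26.487 + 539.24)/13.1 = 43.185 mm

43.2 mm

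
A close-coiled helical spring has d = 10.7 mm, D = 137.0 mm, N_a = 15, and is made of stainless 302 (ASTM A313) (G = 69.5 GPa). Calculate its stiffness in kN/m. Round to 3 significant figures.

2.95 kN/m

k = Gd⁴/(8D³N_a) = (69.5×10³ × 10.7⁴) / (8 × 137.0³ × 15)
  = 9.11003e+08 / 3.08562e+08 = 2.9524 N/mm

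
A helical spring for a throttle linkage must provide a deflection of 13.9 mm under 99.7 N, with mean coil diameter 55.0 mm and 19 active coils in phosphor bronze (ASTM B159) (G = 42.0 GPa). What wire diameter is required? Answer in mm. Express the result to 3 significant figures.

8.11 mm

Required rate k = F/δ = 99.7/13.9 = 7.1727 N/mm
d = (8D³N_a·k / G)^(1/4) = (8·55.0³·19·7.1727 / (42.0×10³))^0.25
  = (4318.8)^0.25 = 8.1066 mm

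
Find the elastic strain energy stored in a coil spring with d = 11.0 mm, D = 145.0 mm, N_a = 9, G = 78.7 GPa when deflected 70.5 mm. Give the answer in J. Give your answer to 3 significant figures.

k = Gd⁴/(8D³N_a) = (78.7×10³)(11.0⁴)/(8·145.0³·9) = 5.2494 N/mm
U = ½kδ² = 0.5 × 5.2494 × 70.5² = 13045 N·mm = 13.045 J

13.0 J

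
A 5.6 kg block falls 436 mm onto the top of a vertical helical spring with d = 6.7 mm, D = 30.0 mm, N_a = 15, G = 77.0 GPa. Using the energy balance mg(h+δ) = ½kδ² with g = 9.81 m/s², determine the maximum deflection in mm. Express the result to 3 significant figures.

k = Gd⁴/(8D³N_a) = (77.0×10³)(6.7⁴)/(8·30.0³·15) = 47.89 N/mm
W = mg = 5.6 × 9.81 = 54.936 N
½kδ² − Wδ − Wh = 0 → δ = (W + √(W² + 2kWh))/k
δ = (54.936 + √(3018 + 2.29413e+06))/47.89 = (54.936 + 1515.6)/47.89 = 32.795 mm

32.8 mm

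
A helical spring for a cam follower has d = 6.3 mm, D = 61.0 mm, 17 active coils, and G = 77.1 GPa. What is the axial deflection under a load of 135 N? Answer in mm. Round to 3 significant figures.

k = Gd⁴/(8D³N_a) = (77.1×10³)(6.3⁴)/(8·61.0³·17) = 3.9345 N/mm
δ = F/k = 135 / 3.9345 = 34.312 mm

34.3 mm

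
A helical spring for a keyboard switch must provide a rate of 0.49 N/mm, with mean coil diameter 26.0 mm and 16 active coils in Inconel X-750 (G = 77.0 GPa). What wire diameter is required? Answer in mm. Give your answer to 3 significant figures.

d = (8D³N_a·k / G)^(1/4) = (8·26.0³·16·0.49 / (77.0×10³))^0.25
  = (14.316)^0.25 = 1.9452 mm

1.95 mm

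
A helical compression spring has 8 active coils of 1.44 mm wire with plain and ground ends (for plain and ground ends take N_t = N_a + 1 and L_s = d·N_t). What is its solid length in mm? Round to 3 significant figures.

13.0 mm

plain and ground ends: N_t = N_a + 1 = 8 + 1 = 9
L_s = d·N_t = 1.44 × 9 = 12.96 mm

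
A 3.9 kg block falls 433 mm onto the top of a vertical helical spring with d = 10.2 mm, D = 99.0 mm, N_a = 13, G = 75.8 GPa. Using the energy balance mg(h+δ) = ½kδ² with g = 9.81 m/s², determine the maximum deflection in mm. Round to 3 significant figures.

68.7 mm

k = Gd⁴/(8D³N_a) = (75.8×10³)(10.2⁴)/(8·99.0³·13) = 8.1308 N/mm
W = mg = 3.9 × 9.81 = 38.259 N
½kδ² − Wδ − Wh = 0 → δ = (W + √(W² + 2kWh))/k
δ = (38.259 + √(1463.8 + 269391))/8.1308 = (38.259 + 520.44)/8.1308 = 68.714 mm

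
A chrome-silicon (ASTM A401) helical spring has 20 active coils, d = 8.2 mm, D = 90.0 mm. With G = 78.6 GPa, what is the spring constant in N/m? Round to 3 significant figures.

k = Gd⁴/(8D³N_a) = (78.6×10³ × 8.2⁴) / (8 × 90.0³ × 20)
  = 3.55368e+08 / 1.1664e+08 = 3.0467 N/mm = 3046.7 N/m

3050 N/m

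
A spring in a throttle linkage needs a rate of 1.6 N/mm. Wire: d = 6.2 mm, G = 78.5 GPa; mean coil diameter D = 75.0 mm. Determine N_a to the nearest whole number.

21

N_a = Gd⁴/(8D³k) = (78.5×10³ × 6.2⁴)/(8 × 75.0³ × 1.6)
    = 1.15994e+08 / 5.4e+06 = 21.48 → 21 coils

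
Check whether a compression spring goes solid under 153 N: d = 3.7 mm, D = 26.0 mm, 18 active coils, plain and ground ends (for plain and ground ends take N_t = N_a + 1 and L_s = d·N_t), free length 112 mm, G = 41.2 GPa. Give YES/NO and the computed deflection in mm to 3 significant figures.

k = Gd⁴/(8D³N_a) = (41.2×10³)(3.7⁴)/(8·26.0³·18) = 3.0509 N/mm
N_t = 19; L_s = 3.7·19 = 70.3 mm; δ_solid = L₀ − L_s = 112 − 70.3 = 41.7 mm
δ = F/k = 153/3.0509 = 50.15 mm
δ ≥ δ_solid → spring goes solid

YES, δ = 50.1 mm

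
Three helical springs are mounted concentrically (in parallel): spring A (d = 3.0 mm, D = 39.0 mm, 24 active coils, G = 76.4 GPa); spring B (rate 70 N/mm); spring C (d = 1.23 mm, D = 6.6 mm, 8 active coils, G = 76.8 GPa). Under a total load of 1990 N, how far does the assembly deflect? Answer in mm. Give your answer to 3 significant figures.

24.8 mm

k_A = Gd⁴/(8D³N_a) = (76.4×10³)(3.0⁴)/(8·39.0³·24) = 0.54335 N/mm
k_C = Gd⁴/(8D³N_a) = (76.8×10³)(1.23⁴)/(8·6.6³·8) = 9.5537 N/mm
Parallel: k_eq = 0.54335 + 70 + 9.5537 = 80.097 N/mm
δ = F/k_eq = 1990/80.097 = 24.845 mm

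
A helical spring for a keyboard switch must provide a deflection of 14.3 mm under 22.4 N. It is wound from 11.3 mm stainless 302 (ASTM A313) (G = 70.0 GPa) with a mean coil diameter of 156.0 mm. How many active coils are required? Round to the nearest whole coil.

Required rate k = F/δ = 22.4/14.3 = 1.5664 N/mm
N_a = Gd⁴/(8D³k) = (70.0×10³ × 11.3⁴)/(8 × 156.0³ × 1.5664)
    = 1.14133e+09 / 4.75747e+07 = 23.99 → 24 coils

24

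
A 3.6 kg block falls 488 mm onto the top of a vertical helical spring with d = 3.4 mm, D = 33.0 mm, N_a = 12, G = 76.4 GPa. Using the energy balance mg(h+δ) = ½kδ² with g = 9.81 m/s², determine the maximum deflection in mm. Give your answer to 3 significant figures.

k = Gd⁴/(8D³N_a) = (76.4×10³)(3.4⁴)/(8·33.0³·12) = 2.9593 N/mm
W = mg = 3.6 × 9.81 = 35.316 N
½kδ² − Wδ − Wh = 0 → δ = (W + √(W² + 2kWh))/k
δ = (35.316 + √(1247.2 + 102004))/2.9593 = (35.316 + 321.33)/2.9593 = 120.51 mm

121 mm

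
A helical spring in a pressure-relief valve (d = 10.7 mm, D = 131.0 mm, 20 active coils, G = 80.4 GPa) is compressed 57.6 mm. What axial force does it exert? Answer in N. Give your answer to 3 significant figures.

k = Gd⁴/(8D³N_a) = (80.4×10³)(10.7⁴)/(8·131.0³·20) = 2.9299 N/mm
F = k·δ = 2.9299 × 57.6 = 168.76 N

169 N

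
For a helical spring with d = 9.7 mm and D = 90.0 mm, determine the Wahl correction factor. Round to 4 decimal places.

1.1569

C = D/d = 90.0/9.7 = 9.2784
K_W = (4C−1)/(4C−4) + 0.615/C = 36.113/33.113 + 0.0663 = 1.1569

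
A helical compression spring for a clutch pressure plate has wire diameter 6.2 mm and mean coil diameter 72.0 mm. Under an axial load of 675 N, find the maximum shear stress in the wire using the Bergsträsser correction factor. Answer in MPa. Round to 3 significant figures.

579 MPa

Spring index C = D/d = 72.0/6.2 = 11.6129
K_B = (4C+2)/(4C−3) = 48.452/43.452 = 1.1151
τ₀ = 8FD/(πd³) = 8·675·72.0/(π·6.2³) = 388800/748.73 = 519.28 MPa
τ_max = K·τ₀ = 1.1151 × 519.28 = 579.03 MPa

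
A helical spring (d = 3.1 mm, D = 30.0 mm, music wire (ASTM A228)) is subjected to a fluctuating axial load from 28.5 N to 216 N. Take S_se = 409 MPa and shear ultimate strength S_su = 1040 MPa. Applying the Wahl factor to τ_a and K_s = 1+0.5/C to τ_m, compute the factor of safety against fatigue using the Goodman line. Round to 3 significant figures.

C = D/d = 30.0/3.1 = 9.6774; K_W = (4C−1)/(4C−4)+0.615/C = 1.1500; K_s = 1+0.5/C = 1.0517
F_a = (F_max−F_min)/2 = 93.75 N; F_m = (F_max+F_min)/2 = 122.25 N
τ_a = K_W·8F_aD/(πd³) = 1.1500 × 240.41 = 276.46 MPa
τ_m = K_s·8F_mD/(πd³) = 1.0517 × 313.49 = 329.69 MPa
Goodman: 1/n_f = τ_a/S_se + τ_m/S_su = 276.46/409 + 329.69/1040 = 0.67595 + 0.31701 = 0.99296
n_f = 1/0.99296 = 1.007

1.01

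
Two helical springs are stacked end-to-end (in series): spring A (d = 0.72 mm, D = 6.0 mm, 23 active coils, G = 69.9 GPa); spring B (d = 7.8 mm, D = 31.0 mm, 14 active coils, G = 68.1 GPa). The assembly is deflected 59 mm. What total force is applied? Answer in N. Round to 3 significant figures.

27.7 N

k_A = Gd⁴/(8D³N_a) = (69.9×10³)(0.72⁴)/(8·6.0³·23) = 0.47265 N/mm
k_B = Gd⁴/(8D³N_a) = (68.1×10³)(7.8⁴)/(8·31.0³·14) = 75.548 N/mm
Series: 1/k_eq = 1/0.47265 + 1/75.548 = 2.129; k_eq = 0.46971 N/mm
F = k_eq·δ = 0.46971·59 = 27.713 N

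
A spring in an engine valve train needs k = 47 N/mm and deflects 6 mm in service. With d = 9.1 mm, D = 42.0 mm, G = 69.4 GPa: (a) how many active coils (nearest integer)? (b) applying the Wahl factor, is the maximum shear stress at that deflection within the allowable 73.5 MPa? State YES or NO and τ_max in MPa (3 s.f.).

N_a = Gd⁴/(8D³k) = (69.4×10³)(9.1⁴)/(8·42.0³·47) = 17.08 → N_a = 17
Actual rate k = Gd⁴/(8D³·17) = 47.232 N/mm
Working load F = kδ = 47.232·6 = 283.39 N
C = 42.0/9.1 = 4.6154; K_W = (4C−1)/(4C−4)+0.615/C = 1.3407
τ_max = K_W·8FD/(πd³) = 1.3407·40.221 = 53.924 MPa
τ_max ≤ 73.5 MPa → acceptable

(a) 17 coils; (b) YES, τ_max = 53.9 MPa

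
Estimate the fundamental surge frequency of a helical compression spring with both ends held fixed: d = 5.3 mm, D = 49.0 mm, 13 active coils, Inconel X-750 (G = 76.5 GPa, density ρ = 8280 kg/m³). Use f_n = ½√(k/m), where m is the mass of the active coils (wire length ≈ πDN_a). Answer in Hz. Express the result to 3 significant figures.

k = Gd⁴/(8D³N_a) = (76.5×10³)(5.3⁴)/(8·49.0³·13) = 4.9334 N/mm = 4933.4 N/m
Wire length L = πDN_a = π·49.0·13 = 2001.2 mm
m = ρ·(πd²/4)·L = 8280 × 22.062×10⁻⁶ m² × 2.0012 m = 0.36556 kg
f_n = ½√(k/m) = 0.5·√(4933.4/0.36556) = 0.5·√(13495) = 58.085 Hz

58.1 Hz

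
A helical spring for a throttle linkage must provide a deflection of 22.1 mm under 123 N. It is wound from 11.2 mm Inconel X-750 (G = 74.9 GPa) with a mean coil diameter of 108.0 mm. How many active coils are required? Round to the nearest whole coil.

21

Required rate k = F/δ = 123/22.1 = 5.5656 N/mm
N_a = Gd⁴/(8D³k) = (74.9×10³ × 11.2⁴)/(8 × 108.0³ × 5.5656)
    = 1.17857e+09 / 5.60885e+07 = 21.01 → 21 coils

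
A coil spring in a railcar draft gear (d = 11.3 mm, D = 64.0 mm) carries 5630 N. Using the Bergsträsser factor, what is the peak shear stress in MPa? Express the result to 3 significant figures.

798 MPa

Spring index C = D/d = 64.0/11.3 = 5.6637
K_B = (4C+2)/(4C−3) = 24.655/19.655 = 1.2544
τ₀ = 8FD/(πd³) = 8·5630·64.0/(π·11.3³) = 2.88256e+06/4533 = 635.91 MPa
τ_max = K·τ₀ = 1.2544 × 635.91 = 797.67 MPa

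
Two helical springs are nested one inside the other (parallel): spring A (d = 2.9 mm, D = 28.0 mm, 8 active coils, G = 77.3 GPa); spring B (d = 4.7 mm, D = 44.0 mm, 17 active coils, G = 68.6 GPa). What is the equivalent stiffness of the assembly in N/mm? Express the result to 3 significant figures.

6.78 N/mm

k_A = Gd⁴/(8D³N_a) = (77.3×10³)(2.9⁴)/(8·28.0³·8) = 3.8915 N/mm
k_B = Gd⁴/(8D³N_a) = (68.6×10³)(4.7⁴)/(8·44.0³·17) = 2.8895 N/mm
Parallel: k_eq = 3.8915 + 2.8895 = 6.781 N/mm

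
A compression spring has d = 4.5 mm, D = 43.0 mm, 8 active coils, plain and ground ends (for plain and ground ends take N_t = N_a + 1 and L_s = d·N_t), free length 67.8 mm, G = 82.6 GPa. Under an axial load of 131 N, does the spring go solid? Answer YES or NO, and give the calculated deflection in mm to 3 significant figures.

NO, δ = 19.7 mm

k = Gd⁴/(8D³N_a) = (82.6×10³)(4.5⁴)/(8·43.0³·8) = 6.6565 N/mm
N_t = 9; L_s = 4.5·9 = 40.5 mm; δ_solid = L₀ − L_s = 67.8 − 40.5 = 27.3 mm
δ = F/k = 131/6.6565 = 19.68 mm
δ < δ_solid → spring does not go solid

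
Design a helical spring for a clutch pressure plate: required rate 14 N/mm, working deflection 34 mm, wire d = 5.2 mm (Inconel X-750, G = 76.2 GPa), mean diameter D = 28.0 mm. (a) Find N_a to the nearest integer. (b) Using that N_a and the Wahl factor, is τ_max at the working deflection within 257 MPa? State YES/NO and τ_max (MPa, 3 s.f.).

(a) 23 coils; (b) NO, τ_max = 306 MPa

N_a = Gd⁴/(8D³k) = (76.2×10³)(5.2⁴)/(8·28.0³·14) = 22.66 → N_a = 23
Actual rate k = Gd⁴/(8D³·23) = 13.794 N/mm
Working load F = kδ = 13.794·34 = 468.98 N
C = 28.0/5.2 = 5.3846; K_W = (4C−1)/(4C−4)+0.615/C = 1.2853
τ_max = K_W·8FD/(πd³) = 1.2853·237.82 = 305.66 MPa
τ_max > 257 MPa → exceeds allowable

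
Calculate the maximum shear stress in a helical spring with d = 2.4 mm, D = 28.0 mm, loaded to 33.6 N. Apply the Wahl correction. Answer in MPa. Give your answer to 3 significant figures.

195 MPa

Spring index C = D/d = 28.0/2.4 = 11.6667
K_W = (4C−1)/(4C−4) + 0.615/C = 45.667/42.667 + 0.0527 = 1.1230
τ₀ = 8FD/(πd³) = 8·33.6·28.0/(π·2.4³) = 7526.4/43.429 = 173.3 MPa
τ_max = K·τ₀ = 1.1230 × 173.3 = 194.62 MPa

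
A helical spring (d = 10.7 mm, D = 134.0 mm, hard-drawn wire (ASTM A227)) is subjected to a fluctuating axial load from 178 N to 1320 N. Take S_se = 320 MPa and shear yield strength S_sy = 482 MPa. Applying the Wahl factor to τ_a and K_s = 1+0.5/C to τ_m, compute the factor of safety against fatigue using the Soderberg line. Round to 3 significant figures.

C = D/d = 134.0/10.7 = 12.5234; K_W = (4C−1)/(4C−4)+0.615/C = 1.1142; K_s = 1+0.5/C = 1.0399
F_a = (F_max−F_min)/2 = 571 N; F_m = (F_max+F_min)/2 = 749 N
τ_a = K_W·8F_aD/(πd³) = 1.1142 × 159.05 = 177.21 MPa
τ_m = K_s·8F_mD/(πd³) = 1.0399 × 208.63 = 216.96 MPa
Soderberg: 1/n_f = τ_a/S_se + τ_m/S_sy = 177.21/320 + 216.96/482 = 0.55378 + 0.45012 = 1.0039
n_f = 1/1.0039 = 0.9961

0.996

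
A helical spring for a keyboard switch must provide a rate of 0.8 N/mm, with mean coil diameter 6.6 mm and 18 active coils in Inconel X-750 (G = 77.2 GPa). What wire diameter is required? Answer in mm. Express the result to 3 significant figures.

0.809 mm

d = (8D³N_a·k / G)^(1/4) = (8·6.6³·18·0.8 / (77.2×10³))^0.25
  = (0.42901)^0.25 = 0.8093 mm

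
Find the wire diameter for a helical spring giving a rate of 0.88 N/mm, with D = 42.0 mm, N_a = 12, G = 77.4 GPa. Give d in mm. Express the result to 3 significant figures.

3.00 mm

d = (8D³N_a·k / G)^(1/4) = (8·42.0³·12·0.88 / (77.4×10³))^0.25
  = (80.865)^0.25 = 2.9987 mm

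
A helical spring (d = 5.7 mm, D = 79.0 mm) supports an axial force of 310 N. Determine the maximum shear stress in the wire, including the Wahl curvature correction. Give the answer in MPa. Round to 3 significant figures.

Spring index C = D/d = 79.0/5.7 = 13.8596
K_W = (4C−1)/(4C−4) + 0.615/C = 54.439/51.439 + 0.0444 = 1.1027
τ₀ = 8FD/(πd³) = 8·310·79.0/(π·5.7³) = 195920/581.8 = 336.75 MPa
τ_max = K·τ₀ = 1.1027 × 336.75 = 371.33 MPa

371 MPa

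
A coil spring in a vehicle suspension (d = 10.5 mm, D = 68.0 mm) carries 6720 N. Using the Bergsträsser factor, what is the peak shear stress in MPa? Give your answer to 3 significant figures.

Spring index C = D/d = 68.0/10.5 = 6.4762
K_B = (4C+2)/(4C−3) = 27.905/22.905 = 1.2183
τ₀ = 8FD/(πd³) = 8·6720·68.0/(π·10.5³) = 3.65568e+06/3636.8 = 1005.2 MPa
τ_max = K·τ₀ = 1.2183 × 1005.2 = 1224.6 MPa

1220 MPa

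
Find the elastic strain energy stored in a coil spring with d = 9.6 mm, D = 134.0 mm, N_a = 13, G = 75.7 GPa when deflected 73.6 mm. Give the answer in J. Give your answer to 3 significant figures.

6.96 J

k = Gd⁴/(8D³N_a) = (75.7×10³)(9.6⁴)/(8·134.0³·13) = 2.5694 N/mm
U = ½kδ² = 0.5 × 2.5694 × 73.6² = 6959.2 N·mm = 6.9592 J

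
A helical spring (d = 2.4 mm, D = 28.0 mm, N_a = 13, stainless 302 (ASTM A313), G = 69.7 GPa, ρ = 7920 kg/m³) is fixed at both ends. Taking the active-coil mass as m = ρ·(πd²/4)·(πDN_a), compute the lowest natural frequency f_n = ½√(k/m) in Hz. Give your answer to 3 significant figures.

78.6 Hz

k = Gd⁴/(8D³N_a) = (69.7×10³)(2.4⁴)/(8·28.0³·13) = 1.0129 N/mm = 1012.9 N/m
Wire length L = πDN_a = π·28.0·13 = 1143.5 mm
m = ρ·(πd²/4)·L = 7920 × 4.5239×10⁻⁶ m² × 1.1435 m = 0.040972 kg
f_n = ½√(k/m) = 0.5·√(1012.9/0.040972) = 0.5·√(24722) = 78.616 Hz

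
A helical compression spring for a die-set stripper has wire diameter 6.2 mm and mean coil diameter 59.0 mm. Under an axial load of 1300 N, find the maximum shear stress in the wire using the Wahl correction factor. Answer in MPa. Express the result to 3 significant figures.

945 MPa

Spring index C = D/d = 59.0/6.2 = 9.5161
K_W = (4C−1)/(4C−4) + 0.615/C = 37.065/34.065 + 0.0646 = 1.1527
τ₀ = 8FD/(πd³) = 8·1300·59.0/(π·6.2³) = 613600/748.73 = 819.52 MPa
τ_max = K·τ₀ = 1.1527 × 819.52 = 944.66 MPa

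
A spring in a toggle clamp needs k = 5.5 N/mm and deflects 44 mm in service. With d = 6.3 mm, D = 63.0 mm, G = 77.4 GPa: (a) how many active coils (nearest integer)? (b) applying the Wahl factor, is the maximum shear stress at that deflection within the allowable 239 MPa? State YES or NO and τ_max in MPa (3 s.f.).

N_a = Gd⁴/(8D³k) = (77.4×10³)(6.3⁴)/(8·63.0³·5.5) = 11.08 → N_a = 11
Actual rate k = Gd⁴/(8D³·11) = 5.5411 N/mm
Working load F = kδ = 5.5411·44 = 243.81 N
C = 63.0/6.3 = 10.0000; K_W = (4C−1)/(4C−4)+0.615/C = 1.1448
τ_max = K_W·8FD/(πd³) = 1.1448·156.43 = 179.08 MPa
τ_max ≤ 239 MPa → acceptable

(a) 11 coils; (b) YES, τ_max = 179 MPa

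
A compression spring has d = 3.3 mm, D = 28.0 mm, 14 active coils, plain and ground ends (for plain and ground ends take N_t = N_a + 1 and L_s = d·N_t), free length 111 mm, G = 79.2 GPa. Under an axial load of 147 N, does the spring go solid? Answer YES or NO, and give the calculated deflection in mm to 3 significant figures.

NO, δ = 38.5 mm

k = Gd⁴/(8D³N_a) = (79.2×10³)(3.3⁴)/(8·28.0³·14) = 3.8202 N/mm
N_t = 15; L_s = 3.3·15 = 49.5 mm; δ_solid = L₀ − L_s = 111 − 49.5 = 61.5 mm
δ = F/k = 147/3.8202 = 38.479 mm
δ < δ_solid → spring does not go solid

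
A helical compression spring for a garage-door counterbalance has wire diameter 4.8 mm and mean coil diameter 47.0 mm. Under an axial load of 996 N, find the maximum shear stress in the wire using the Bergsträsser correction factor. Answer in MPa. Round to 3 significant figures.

Spring index C = D/d = 47.0/4.8 = 9.7917
K_B = (4C+2)/(4C−3) = 41.167/36.167 = 1.1382
τ₀ = 8FD/(πd³) = 8·996·47.0/(π·4.8³) = 374496/347.44 = 1077.9 MPa
τ_max = K·τ₀ = 1.1382 × 1077.9 = 1226.9 MPa

1230 MPa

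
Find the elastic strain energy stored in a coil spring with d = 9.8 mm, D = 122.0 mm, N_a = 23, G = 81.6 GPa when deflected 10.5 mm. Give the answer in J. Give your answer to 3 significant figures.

0.124 J

k = Gd⁴/(8D³N_a) = (81.6×10³)(9.8⁴)/(8·122.0³·23) = 2.2527 N/mm
U = ½kδ² = 0.5 × 2.2527 × 10.5² = 124.18 N·mm = 0.12418 J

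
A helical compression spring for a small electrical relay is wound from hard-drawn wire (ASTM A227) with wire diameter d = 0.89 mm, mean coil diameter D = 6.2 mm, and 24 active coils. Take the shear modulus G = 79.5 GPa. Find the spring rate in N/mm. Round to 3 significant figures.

k = Gd⁴/(8D³N_a) = (79.5×10³ × 0.89⁴) / (8 × 6.2³ × 24)
  = 49880.1 / 45759 = 1.0901 N/mm

1.09 N/mm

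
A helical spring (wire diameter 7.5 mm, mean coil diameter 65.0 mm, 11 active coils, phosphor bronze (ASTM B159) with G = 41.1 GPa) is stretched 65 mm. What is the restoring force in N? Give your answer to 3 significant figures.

k = Gd⁴/(8D³N_a) = (41.1×10³)(7.5⁴)/(8·65.0³·11) = 5.381 N/mm
F = k·δ = 5.381 × 65 = 349.77 N

350 N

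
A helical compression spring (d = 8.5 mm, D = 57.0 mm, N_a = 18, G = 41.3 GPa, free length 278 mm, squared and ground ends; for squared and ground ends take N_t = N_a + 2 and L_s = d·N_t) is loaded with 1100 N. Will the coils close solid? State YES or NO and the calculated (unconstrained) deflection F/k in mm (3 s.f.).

k = Gd⁴/(8D³N_a) = (41.3×10³)(8.5⁴)/(8·57.0³·18) = 8.0842 N/mm
N_t = 20; L_s = 8.5·20 = 170 mm; δ_solid = L₀ − L_s = 278 − 170 = 108 mm
δ = F/k = 1100/8.0842 = 136.07 mm
δ ≥ δ_solid → spring goes solid

YES, δ = 136 mm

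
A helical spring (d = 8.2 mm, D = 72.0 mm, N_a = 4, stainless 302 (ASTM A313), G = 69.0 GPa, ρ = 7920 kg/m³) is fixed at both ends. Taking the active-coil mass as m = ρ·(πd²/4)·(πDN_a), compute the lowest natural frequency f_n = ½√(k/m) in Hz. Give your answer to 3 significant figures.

k = Gd⁴/(8D³N_a) = (69.0×10³)(8.2⁴)/(8·72.0³·4) = 26.119 N/mm = 26119 N/m
Wire length L = πDN_a = π·72.0·4 = 904.78 mm
m = ρ·(πd²/4)·L = 7920 × 52.81×10⁻⁶ m² × 0.90478 m = 0.37843 kg
f_n = ½√(k/m) = 0.5·√(26119/0.37843) = 0.5·√(69020) = 131.36 Hz

131 Hz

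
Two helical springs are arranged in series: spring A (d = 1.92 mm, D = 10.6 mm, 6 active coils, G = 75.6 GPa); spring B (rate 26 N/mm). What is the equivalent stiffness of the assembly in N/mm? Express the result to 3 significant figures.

k_A = Gd⁴/(8D³N_a) = (75.6×10³)(1.92⁴)/(8·10.6³·6) = 17.971 N/mm
Series: 1/k_eq = 1/17.971 + 1/26 = 0.094107; k_eq = 10.626 N/mm

10.6 N/mm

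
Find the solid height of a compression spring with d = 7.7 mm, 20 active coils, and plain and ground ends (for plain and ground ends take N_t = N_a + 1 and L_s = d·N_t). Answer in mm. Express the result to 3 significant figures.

plain and ground ends: N_t = N_a + 1 = 20 + 1 = 21
L_s = d·N_t = 7.7 × 21 = 161.7 mm

162 mm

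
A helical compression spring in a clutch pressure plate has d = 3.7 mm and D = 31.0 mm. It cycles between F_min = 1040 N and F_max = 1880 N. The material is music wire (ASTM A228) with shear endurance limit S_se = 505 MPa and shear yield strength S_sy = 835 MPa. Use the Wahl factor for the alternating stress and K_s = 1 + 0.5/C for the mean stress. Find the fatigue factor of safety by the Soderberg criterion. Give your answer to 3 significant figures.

0.227

C = D/d = 31.0/3.7 = 8.3784; K_W = (4C−1)/(4C−4)+0.615/C = 1.1751; K_s = 1+0.5/C = 1.0597
F_a = (F_max−F_min)/2 = 420 N; F_m = (F_max+F_min)/2 = 1460 N
τ_a = K_W·8F_aD/(πd³) = 1.1751 × 654.55 = 769.14 MPa
τ_m = K_s·8F_mD/(πd³) = 1.0597 × 2275.4 = 2411.1 MPa
Soderberg: 1/n_f = τ_a/S_se + τ_m/S_sy = 769.14/505 + 2411.1/835 = 1.52304 + 2.88760 = 4.4106
n_f = 1/4.4106 = 0.2267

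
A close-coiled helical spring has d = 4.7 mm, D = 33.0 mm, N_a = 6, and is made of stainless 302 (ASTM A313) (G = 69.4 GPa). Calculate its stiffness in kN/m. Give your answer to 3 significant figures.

19.6 kN/m

k = Gd⁴/(8D³N_a) = (69.4×10³ × 4.7⁴) / (8 × 33.0³ × 6)
  = 3.3865e+07 / 1.72498e+06 = 19.632 N/mm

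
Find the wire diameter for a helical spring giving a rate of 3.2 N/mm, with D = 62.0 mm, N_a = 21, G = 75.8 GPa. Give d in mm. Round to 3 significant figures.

d = (8D³N_a·k / G)^(1/4) = (8·62.0³·21·3.2 / (75.8×10³))^0.25
  = (1690.3)^0.25 = 6.4120 mm

6.41 mm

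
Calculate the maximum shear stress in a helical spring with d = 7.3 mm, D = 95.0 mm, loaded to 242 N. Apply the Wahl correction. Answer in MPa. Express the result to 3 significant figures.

167 MPa

Spring index C = D/d = 95.0/7.3 = 13.0137
K_W = (4C−1)/(4C−4) + 0.615/C = 51.055/48.055 + 0.0473 = 1.1097
τ₀ = 8FD/(πd³) = 8·242·95.0/(π·7.3³) = 183920/1222.1 = 150.49 MPa
τ_max = K·τ₀ = 1.1097 × 150.49 = 167 MPa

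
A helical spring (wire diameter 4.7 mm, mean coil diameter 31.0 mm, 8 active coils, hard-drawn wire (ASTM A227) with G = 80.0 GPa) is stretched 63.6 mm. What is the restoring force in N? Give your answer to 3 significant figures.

1300 N

k = Gd⁴/(8D³N_a) = (80.0×10³)(4.7⁴)/(8·31.0³·8) = 20.475 N/mm
F = k·δ = 20.475 × 63.6 = 1302.2 N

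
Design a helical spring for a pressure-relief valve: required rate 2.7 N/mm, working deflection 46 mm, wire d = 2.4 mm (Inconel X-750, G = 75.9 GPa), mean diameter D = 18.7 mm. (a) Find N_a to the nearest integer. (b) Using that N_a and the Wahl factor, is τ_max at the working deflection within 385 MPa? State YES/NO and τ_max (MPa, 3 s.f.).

(a) 18 coils; (b) NO, τ_max = 504 MPa

N_a = Gd⁴/(8D³k) = (75.9×10³)(2.4⁴)/(8·18.7³·2.7) = 17.83 → N_a = 18
Actual rate k = Gd⁴/(8D³·18) = 2.6742 N/mm
Working load F = kδ = 2.6742·46 = 123.01 N
C = 18.7/2.4 = 7.7917; K_W = (4C−1)/(4C−4)+0.615/C = 1.1894
τ_max = K_W·8FD/(πd³) = 1.1894·423.75 = 503.99 MPa
τ_max > 385 MPa → exceeds allowable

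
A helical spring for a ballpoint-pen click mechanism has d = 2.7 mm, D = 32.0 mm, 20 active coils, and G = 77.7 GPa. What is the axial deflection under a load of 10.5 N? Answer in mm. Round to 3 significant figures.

k = Gd⁴/(8D³N_a) = (77.7×10³)(2.7⁴)/(8·32.0³·20) = 0.7876 N/mm
δ = F/k = 10.5 / 0.7876 = 13.332 mm

13.3 mm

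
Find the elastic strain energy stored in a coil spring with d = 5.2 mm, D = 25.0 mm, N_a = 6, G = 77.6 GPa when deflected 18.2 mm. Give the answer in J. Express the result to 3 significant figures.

12.5 J

k = Gd⁴/(8D³N_a) = (77.6×10³)(5.2⁴)/(8·25.0³·6) = 75.651 N/mm
U = ½kδ² = 0.5 × 75.651 × 18.2² = 12529 N·mm = 12.529 J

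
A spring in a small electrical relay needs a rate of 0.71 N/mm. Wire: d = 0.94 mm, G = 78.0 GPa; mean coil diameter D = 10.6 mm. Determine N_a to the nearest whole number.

N_a = Gd⁴/(8D³k) = (78.0×10³ × 0.94⁴)/(8 × 10.6³ × 0.71)
    = 60898.4 / 6764.97 = 9.002 → 9 coils

9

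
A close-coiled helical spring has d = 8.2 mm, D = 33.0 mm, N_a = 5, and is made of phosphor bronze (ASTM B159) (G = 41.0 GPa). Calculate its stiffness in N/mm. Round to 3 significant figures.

k = Gd⁴/(8D³N_a) = (41.0×10³ × 8.2⁴) / (8 × 33.0³ × 5)
  = 1.8537e+08 / 1.43748e+06 = 128.95 N/mm

129 N/mm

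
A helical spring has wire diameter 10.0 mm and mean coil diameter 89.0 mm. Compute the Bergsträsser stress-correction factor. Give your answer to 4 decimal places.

C = D/d = 89.0/10.0 = 8.9000
K_B = (4C+2)/(4C−3) = 37.600/32.600 = 1.1534

1.1534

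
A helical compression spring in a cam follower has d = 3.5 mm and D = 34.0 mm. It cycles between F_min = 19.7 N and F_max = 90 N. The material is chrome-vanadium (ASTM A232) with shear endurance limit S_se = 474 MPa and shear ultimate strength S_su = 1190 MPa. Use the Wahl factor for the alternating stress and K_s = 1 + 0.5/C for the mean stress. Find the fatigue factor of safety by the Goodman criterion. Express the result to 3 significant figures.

3.70

C = D/d = 34.0/3.5 = 9.7143; K_W = (4C−1)/(4C−4)+0.615/C = 1.1494; K_s = 1+0.5/C = 1.0515
F_a = (F_max−F_min)/2 = 35.15 N; F_m = (F_max+F_min)/2 = 54.85 N
τ_a = K_W·8F_aD/(πd³) = 1.1494 × 70.981 = 81.583 MPa
τ_m = K_s·8F_mD/(πd³) = 1.0515 × 110.76 = 116.46 MPa
Goodman: 1/n_f = τ_a/S_se + τ_m/S_su = 81.583/474 + 116.46/1190 = 0.17212 + 0.09787 = 0.26999
n_f = 1/0.26999 = 3.704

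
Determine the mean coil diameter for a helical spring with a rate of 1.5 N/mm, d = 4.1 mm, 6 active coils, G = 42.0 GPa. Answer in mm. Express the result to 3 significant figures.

54.8 mm

D = (Gd⁴/(8N_a·k))^(1/3) = (42.0×10³·4.1⁴/(8·6·1.5))^(1/3)
  = (164836)^(1/3) = 54.8299 mm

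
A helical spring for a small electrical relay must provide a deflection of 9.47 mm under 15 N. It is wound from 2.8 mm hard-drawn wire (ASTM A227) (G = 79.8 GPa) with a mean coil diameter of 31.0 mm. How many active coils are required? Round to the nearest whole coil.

Required rate k = F/δ = 15/9.47 = 1.5839 N/mm
N_a = Gd⁴/(8D³k) = (79.8×10³ × 2.8⁴)/(8 × 31.0³ × 1.5839)
    = 4.90495e+06 / 377499 = 12.99 → 13 coils

13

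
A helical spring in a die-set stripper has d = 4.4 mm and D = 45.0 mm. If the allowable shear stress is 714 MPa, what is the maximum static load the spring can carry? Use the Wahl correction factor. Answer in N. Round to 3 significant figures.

C = D/d = 45.0/4.4 = 10.2273
K_W = (4C−1)/(4C−4) + 0.615/C = 39.909/36.909 + 0.0601 = 1.1414
τ_max = K·8FD/(πd³) → F_max = τ_allow·πd³/(8DK)
F_max = 714·π·4.4³/(8·45.0·1.1414) = 1.9108e+05/410.91 = 465.01 N

465 N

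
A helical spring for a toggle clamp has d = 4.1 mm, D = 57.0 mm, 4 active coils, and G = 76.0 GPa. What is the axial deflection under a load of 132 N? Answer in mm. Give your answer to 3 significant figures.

k = Gd⁴/(8D³N_a) = (76.0×10³)(4.1⁴)/(8·57.0³·4) = 3.6239 N/mm
δ = F/k = 132 / 3.6239 = 36.425 mm

36.4 mm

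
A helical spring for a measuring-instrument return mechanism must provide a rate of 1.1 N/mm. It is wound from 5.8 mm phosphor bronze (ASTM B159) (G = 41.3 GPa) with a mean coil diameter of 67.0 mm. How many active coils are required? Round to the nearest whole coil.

18

N_a = Gd⁴/(8D³k) = (41.3×10³ × 5.8⁴)/(8 × 67.0³ × 1.1)
    = 4.67371e+07 / 2.64671e+06 = 17.66 → 18 coils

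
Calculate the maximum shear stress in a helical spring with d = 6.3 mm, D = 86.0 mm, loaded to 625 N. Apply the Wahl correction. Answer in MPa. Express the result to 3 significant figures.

605 MPa

Spring index C = D/d = 86.0/6.3 = 13.6508
K_W = (4C−1)/(4C−4) + 0.615/C = 53.603/50.603 + 0.0451 = 1.1043
τ₀ = 8FD/(πd³) = 8·625·86.0/(π·6.3³) = 430000/785.55 = 547.39 MPa
τ_max = K·τ₀ = 1.1043 × 547.39 = 604.5 MPa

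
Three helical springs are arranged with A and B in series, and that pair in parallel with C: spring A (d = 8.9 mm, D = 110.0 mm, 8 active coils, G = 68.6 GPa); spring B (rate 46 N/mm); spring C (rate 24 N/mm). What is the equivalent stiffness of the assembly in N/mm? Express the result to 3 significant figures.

k_A = Gd⁴/(8D³N_a) = (68.6×10³)(8.9⁴)/(8·110.0³·8) = 5.0527 N/mm
Springs A,B series: k_AB = 1/(1/5.0527+1/46) = 4.5527 N/mm; parallel with C: k_eq = 4.5527+24 = 28.553 N/mm

28.6 N/mm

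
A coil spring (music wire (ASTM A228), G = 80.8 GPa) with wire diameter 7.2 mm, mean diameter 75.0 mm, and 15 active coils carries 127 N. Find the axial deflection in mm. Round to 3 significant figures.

k = Gd⁴/(8D³N_a) = (80.8×10³)(7.2⁴)/(8·75.0³·15) = 4.2892 N/mm
δ = F/k = 127 / 4.2892 = 29.609 mm

29.6 mm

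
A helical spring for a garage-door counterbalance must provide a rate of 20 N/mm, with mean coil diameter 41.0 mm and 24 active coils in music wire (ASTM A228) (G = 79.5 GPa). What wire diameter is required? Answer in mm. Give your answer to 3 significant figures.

7.60 mm

d = (8D³N_a·k / G)^(1/4) = (8·41.0³·24·20 / (79.5×10³))^0.25
  = (3329)^0.25 = 7.5959 mm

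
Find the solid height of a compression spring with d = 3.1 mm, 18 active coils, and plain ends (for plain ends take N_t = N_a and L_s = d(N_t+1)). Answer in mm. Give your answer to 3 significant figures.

plain ends: N_t = N_a = 18
L_s = d·(N_t+1) = 3.1 × 19 = 58.9 mm

58.9 mm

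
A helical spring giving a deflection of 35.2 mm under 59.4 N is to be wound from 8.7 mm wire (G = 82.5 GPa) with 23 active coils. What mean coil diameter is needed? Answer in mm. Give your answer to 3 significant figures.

115 mm

Required rate k = F/δ = 59.4/35.2 = 1.6875 N/mm
D = (Gd⁴/(8N_a·k))^(1/3) = (82.5×10³·8.7⁴/(8·23·1.6875))^(1/3)
  = (1.52219e+06)^(1/3) = 115.0332 mm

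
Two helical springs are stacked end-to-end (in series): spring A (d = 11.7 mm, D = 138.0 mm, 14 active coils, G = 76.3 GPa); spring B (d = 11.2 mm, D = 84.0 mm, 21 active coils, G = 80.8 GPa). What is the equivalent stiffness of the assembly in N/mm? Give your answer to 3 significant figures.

3.52 N/mm

k_A = Gd⁴/(8D³N_a) = (76.3×10³)(11.7⁴)/(8·138.0³·14) = 4.8575 N/mm
k_B = Gd⁴/(8D³N_a) = (80.8×10³)(11.2⁴)/(8·84.0³·21) = 12.768 N/mm
Series: 1/k_eq = 1/4.8575 + 1/12.768 = 0.28419; k_eq = 3.5188 N/mm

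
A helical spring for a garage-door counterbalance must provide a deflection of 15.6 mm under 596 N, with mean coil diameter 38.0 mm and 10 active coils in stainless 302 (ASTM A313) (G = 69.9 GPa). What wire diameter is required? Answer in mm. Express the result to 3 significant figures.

Required rate k = F/δ = 596/15.6 = 38.205 N/mm
d = (8D³N_a·k / G)^(1/4) = (8·38.0³·10·38.205 / (69.9×10³))^0.25
  = (2399.3)^0.25 = 6.9988 mm

7.00 mm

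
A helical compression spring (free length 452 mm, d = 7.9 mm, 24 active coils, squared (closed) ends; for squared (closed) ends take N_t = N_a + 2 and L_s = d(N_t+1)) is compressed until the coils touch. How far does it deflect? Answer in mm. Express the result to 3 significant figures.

N_t = 26; L_s = 7.9·27 = 213.3 mm
δ_solid = L₀ − L_s = 452 − 213.3 = 238.7 mm

239 mm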